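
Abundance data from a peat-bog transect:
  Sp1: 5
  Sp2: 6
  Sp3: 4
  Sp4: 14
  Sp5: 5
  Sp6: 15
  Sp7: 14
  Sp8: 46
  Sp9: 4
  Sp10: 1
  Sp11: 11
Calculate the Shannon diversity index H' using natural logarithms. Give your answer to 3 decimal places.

1.989

Total N = 5+6+4+14+5+15+14+46+4+1+11 = 125, so the proportions are 0.04, 0.048, 0.032, 0.112, 0.04, 0.12, 0.112, 0.368, 0.032, 0.008, 0.088 (working shown to 5 dp, full precision carried).
Each pᵢ ln pᵢ term: 0.04×(-3.21888)=-0.12876, 0.048×(-3.03655)=-0.14575, 0.032×(-3.44202)=-0.11014, 0.112×(-2.18926)=-0.24520, 0.04×(-3.21888)=-0.12876, 0.12×(-2.12026)=-0.25443, 0.112×(-2.18926)=-0.24520, 0.368×(-0.99967)=-0.36788, 0.032×(-3.44202)=-0.11014, 0.008×(-4.82831)=-0.03863, 0.088×(-2.43042)=-0.21388.
Sum = -1.98876, so H' = 1.989.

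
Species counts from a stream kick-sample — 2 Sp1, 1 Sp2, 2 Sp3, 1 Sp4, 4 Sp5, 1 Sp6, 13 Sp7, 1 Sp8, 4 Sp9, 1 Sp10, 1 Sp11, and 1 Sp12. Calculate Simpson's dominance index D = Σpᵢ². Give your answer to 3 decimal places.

Total N = 2+1+2+1+4+1+13+1+4+1+1+1 = 32, so the proportions are 0.0625, 0.03125, 0.0625, 0.03125, 0.125, 0.03125, 0.40625, 0.03125, 0.125, 0.03125, 0.03125, 0.03125 (working shown to 5 dp, full precision carried).
D = 0.0625² + 0.03125² + 0.0625² + 0.03125² + 0.125² + 0.03125² + 0.40625² + 0.03125² + 0.125² + 0.03125² + 0.03125² + 0.03125² = 0.00391 + 0.00098 + 0.00391 + 0.00098 + 0.01562 + 0.00098 + 0.16504 + 0.00098 + 0.01562 + 0.00098 + 0.00098 + 0.00098 = 0.21094.
To 3 decimal places, D = 0.211.

0.211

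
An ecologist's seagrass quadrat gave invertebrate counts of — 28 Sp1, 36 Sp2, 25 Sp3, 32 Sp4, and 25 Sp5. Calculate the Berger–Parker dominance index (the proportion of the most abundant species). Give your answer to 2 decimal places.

0.25

Total N = 28+36+25+32+25 = 146, so the proportions are 0.1918, 0.2466, 0.1712, 0.2192, 0.1712 (working shown to 4 dp, full precision carried).
The largest proportion is 0.2466, i.e. d = 0.25 to 2 decimal places.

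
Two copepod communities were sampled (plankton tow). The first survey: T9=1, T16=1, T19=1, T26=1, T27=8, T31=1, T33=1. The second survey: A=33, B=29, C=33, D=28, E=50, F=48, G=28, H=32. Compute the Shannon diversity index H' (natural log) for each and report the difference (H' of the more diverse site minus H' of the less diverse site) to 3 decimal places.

The first survey: N=14, proportions 0.071429, 0.071429, 0.071429, 0.071429, 0.571429, 0.071429, 0.071429, giving H' = 1.450805 (working shown to 6 dp, full precision carried).
The second survey: N=281, proportions 0.117438, 0.103203, 0.117438, 0.099644, 0.177936, 0.170819, 0.099644, 0.113879, giving H' = 2.053490.
Difference = |1.450805 − 2.053490| = 0.602685, i.e. 0.603 to 3 decimal places.

0.603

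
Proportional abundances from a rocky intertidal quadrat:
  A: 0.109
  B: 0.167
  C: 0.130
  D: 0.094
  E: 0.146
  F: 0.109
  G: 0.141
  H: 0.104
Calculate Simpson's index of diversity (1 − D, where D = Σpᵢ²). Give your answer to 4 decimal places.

0.8706

D = 0.109² + 0.167² + 0.13² + 0.094² + 0.146² + 0.109² + 0.141² + 0.104² = 0.011881 + 0.027889 + 0.016900 + 0.008836 + 0.021316 + 0.011881 + 0.019881 + 0.010816 = 0.129400 (working shown to 6 dp, full precision carried).
So 1 − D = 0.870600, i.e. 0.8706 to 4 decimal places.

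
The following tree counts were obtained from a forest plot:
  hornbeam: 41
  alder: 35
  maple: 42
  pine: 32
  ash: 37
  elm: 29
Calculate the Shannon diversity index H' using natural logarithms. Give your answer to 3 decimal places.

Total N = 41+35+42+32+37+29 = 216, so the proportions are 0.18981, 0.16204, 0.19444, 0.14815, 0.1713, 0.13426 (working shown to 5 dp, full precision carried).
Each pᵢ ln pᵢ term: 0.18981×(-1.66171)=-0.31542, 0.16204×(-1.81993)=-0.29490, 0.19444×(-1.63761)=-0.31842, 0.14815×(-1.90954)=-0.28290, 0.1713×(-1.76436)=-0.30223, 0.13426×(-2.00798)=-0.26959.
Sum = -1.78345, so H' = 1.783.

1.783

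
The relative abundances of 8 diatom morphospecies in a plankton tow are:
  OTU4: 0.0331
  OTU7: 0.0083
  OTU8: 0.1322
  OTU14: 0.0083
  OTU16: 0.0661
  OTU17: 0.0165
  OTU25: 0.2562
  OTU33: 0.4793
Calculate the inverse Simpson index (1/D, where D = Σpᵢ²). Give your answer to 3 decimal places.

D = 0.0331² + 0.0083² + 0.1322² + 0.0083² + 0.0661² + 0.0165² + 0.2562² + 0.4793² = 0.001096 + 0.000069 + 0.017477 + 0.000069 + 0.004369 + 0.000272 + 0.065638 + 0.229728 = 0.318719 (working shown to 6 dp, full precision carried).
So 1/D = 3.13756, i.e. 3.138 to 3 decimal places.

3.138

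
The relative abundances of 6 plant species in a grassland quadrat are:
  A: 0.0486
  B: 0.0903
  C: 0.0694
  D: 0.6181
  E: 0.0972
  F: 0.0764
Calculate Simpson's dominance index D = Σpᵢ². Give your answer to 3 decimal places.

D = 0.0486² + 0.0903² + 0.0694² + 0.6181² + 0.0972² + 0.0764² = 0.00236 + 0.00815 + 0.00482 + 0.38205 + 0.00945 + 0.00584 = 0.41266 (working shown to 5 dp, full precision carried).
To 3 decimal places, D = 0.413.

0.413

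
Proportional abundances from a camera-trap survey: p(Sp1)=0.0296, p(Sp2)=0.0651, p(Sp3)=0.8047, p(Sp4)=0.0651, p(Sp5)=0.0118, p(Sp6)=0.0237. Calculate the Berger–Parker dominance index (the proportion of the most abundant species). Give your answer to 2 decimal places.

The largest proportion is 0.8047, i.e. d = 0.80 to 2 decimal places.

0.80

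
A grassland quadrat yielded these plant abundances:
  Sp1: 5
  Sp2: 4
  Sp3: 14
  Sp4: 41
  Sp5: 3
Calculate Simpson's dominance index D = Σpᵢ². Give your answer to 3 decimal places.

Total N = 5+4+14+41+3 = 67, so the proportions are 0.07463, 0.0597, 0.20896, 0.61194, 0.04478 (working shown to 5 dp, full precision carried).
D = 0.07463² + 0.0597² + 0.20896² + 0.61194² + 0.04478² = 0.00557 + 0.00356 + 0.04366 + 0.37447 + 0.00200 = 0.42927.
To 3 decimal places, D = 0.429.

0.429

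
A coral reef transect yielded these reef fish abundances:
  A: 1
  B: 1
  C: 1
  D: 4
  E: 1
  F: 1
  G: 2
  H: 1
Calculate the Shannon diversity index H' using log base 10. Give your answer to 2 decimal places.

0.83

Total N = 1+1+1+4+1+1+2+1 = 12, so the proportions are 0.0833, 0.0833, 0.0833, 0.3333, 0.0833, 0.0833, 0.1667, 0.0833 (working shown to 4 dp, full precision carried).
Each pᵢ log₁₀ pᵢ term: 0.0833×(-1.0792)=-0.0899, 0.0833×(-1.0792)=-0.0899, 0.0833×(-1.0792)=-0.0899, 0.3333×(-0.4771)=-0.1590, 0.0833×(-1.0792)=-0.0899, 0.0833×(-1.0792)=-0.0899, 0.1667×(-0.7782)=-0.1297, 0.0833×(-1.0792)=-0.0899.
Sum = -0.8283, so H' = 0.83.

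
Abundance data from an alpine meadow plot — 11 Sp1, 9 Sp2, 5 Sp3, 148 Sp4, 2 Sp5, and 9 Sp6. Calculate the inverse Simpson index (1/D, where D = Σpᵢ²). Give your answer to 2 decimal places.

1.52

Total N = 11+9+5+148+2+9 = 184, so the proportions are 0.05978, 0.04891, 0.02717, 0.80435, 0.01087, 0.04891 (working shown to 5 dp, full precision carried).
D = 0.05978² + 0.04891² + 0.02717² + 0.80435² + 0.01087² + 0.04891² = 0.00357 + 0.00239 + 0.00074 + 0.64698 + 0.00012 + 0.00239 = 0.65619.
So 1/D = 1.5239, i.e. 1.52 to 2 decimal places.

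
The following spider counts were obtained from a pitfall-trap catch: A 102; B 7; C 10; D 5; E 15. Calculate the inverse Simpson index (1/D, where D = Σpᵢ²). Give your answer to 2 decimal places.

1.79

Total N = 102+7+10+5+15 = 139, so the proportions are 0.73381, 0.05036, 0.07194, 0.03597, 0.10791 (working shown to 5 dp, full precision carried).
D = 0.73381² + 0.05036² + 0.07194² + 0.03597² + 0.10791² = 0.53848 + 0.00254 + 0.00518 + 0.00129 + 0.01165 = 0.55913.
So 1/D = 1.7885, i.e. 1.79 to 2 decimal places.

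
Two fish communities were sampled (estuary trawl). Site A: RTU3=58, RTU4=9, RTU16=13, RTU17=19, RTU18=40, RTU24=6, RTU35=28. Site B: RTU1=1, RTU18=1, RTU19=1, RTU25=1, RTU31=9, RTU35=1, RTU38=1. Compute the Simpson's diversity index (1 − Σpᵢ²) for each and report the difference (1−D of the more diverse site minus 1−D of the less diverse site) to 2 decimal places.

Site A: N=173, proportions 0.3353, 0.052, 0.0751, 0.1098, 0.2312, 0.0347, 0.1618, giving 1−D = 0.7863 (working shown to 4 dp, full precision carried).
Site B: N=15, proportions 0.0667, 0.0667, 0.0667, 0.0667, 0.6, 0.0667, 0.0667, giving 1−D = 0.6133.
Difference = |0.7863 − 0.6133| = 0.1730, i.e. 0.17 to 2 decimal places.

0.17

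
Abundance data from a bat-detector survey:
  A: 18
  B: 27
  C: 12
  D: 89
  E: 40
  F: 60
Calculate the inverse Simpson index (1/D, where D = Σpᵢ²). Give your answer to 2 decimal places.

Total N = 18+27+12+89+40+60 = 246, so the proportions are 0.073171, 0.109756, 0.04878, 0.361789, 0.162602, 0.243902 (working shown to 6 dp, full precision carried).
D = 0.073171² + 0.109756² + 0.04878² + 0.361789² + 0.162602² + 0.243902² = 0.005354 + 0.012046 + 0.002380 + 0.130891 + 0.026439 + 0.059488 = 0.236599.
So 1/D = 4.2266, i.e. 4.23 to 2 decimal places.

4.23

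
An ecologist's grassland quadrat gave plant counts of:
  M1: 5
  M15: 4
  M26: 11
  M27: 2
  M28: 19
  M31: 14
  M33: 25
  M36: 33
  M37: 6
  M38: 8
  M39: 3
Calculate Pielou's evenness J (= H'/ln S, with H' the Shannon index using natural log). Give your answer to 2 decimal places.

0.87

Total N = 5+4+11+2+19+14+25+33+6+8+3 = 130, so the proportions are 0.0385, 0.0308, 0.0846, 0.0154, 0.1462, 0.1077, 0.1923, 0.2538, 0.0462, 0.0615, 0.0231 (working shown to 4 dp, full precision carried).
H' = −Σ pᵢ ln pᵢ = −((-0.1253) + (-0.1071) + (-0.2090) + (-0.0642) + (-0.2811) + (-0.2400) + (-0.3170) + (-0.3480) + (-0.1420) + (-0.1716) + (-0.0870)) = 2.0923.
With S = 11 species, ln S = 2.3979, so J = 2.0923/2.3979 = 0.8725, i.e. 0.87 to 2 decimal places.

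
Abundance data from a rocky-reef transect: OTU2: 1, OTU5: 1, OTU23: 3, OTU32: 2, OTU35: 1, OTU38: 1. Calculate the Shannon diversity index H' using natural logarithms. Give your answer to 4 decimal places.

Total N = 1+1+3+2+1+1 = 9, so the proportions are 0.111111, 0.111111, 0.333333, 0.222222, 0.111111, 0.111111 (working shown to 6 dp, full precision carried).
Each pᵢ ln pᵢ term: 0.111111×(-2.197225)=-0.244136, 0.111111×(-2.197225)=-0.244136, 0.333333×(-1.098612)=-0.366204, 0.222222×(-1.504077)=-0.334239, 0.111111×(-2.197225)=-0.244136, 0.111111×(-2.197225)=-0.244136.
Sum = -1.676988, so H' = 1.6770.

1.6770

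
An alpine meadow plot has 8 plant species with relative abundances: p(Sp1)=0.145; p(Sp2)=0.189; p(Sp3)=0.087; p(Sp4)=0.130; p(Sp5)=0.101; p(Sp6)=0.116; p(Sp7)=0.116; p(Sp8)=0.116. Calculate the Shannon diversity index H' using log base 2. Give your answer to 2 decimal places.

2.96

Each pᵢ log₂ pᵢ term (working shown to 4 dp, full precision carried): 0.145×(-2.7859)=-0.4040, 0.189×(-2.4035)=-0.4543, 0.087×(-3.5228)=-0.3065, 0.13×(-2.9434)=-0.3826, 0.101×(-3.3076)=-0.3341, 0.116×(-3.1078)=-0.3605, 0.116×(-3.1078)=-0.3605, 0.116×(-3.1078)=-0.3605.
Sum = -2.9629, so H' = 2.96.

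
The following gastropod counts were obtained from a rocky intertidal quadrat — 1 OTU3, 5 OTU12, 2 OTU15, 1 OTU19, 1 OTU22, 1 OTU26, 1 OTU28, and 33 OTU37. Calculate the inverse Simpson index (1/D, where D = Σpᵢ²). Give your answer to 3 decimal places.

Total N = 1+5+2+1+1+1+1+33 = 45, so the proportions are 0.022222, 0.111111, 0.044444, 0.022222, 0.022222, 0.022222, 0.022222, 0.733333 (working shown to 6 dp, full precision carried).
D = 0.022222² + 0.111111² + 0.044444² + 0.022222² + 0.022222² + 0.022222² + 0.022222² + 0.733333² = 0.000494 + 0.012346 + 0.001975 + 0.000494 + 0.000494 + 0.000494 + 0.000494 + 0.537778 = 0.554568.
So 1/D = 1.80321, i.e. 1.803 to 3 decimal places.

1.803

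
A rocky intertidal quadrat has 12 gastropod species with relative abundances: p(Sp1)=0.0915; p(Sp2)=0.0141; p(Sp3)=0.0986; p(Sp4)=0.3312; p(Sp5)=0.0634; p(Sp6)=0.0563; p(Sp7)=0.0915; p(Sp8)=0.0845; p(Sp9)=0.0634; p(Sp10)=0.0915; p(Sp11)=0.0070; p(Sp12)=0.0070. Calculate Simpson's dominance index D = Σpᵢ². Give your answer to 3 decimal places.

0.163

D = 0.0915² + 0.0141² + 0.0986² + 0.3312² + 0.0634² + 0.0563² + 0.0915² + 0.0845² + 0.0634² + 0.0915² + 0.007² + 0.007² = 0.00837 + 0.00020 + 0.00972 + 0.10969 + 0.00402 + 0.00317 + 0.00837 + 0.00714 + 0.00402 + 0.00837 + 0.00005 + 0.00005 = 0.16318 (working shown to 5 dp, full precision carried).
To 3 decimal places, D = 0.163.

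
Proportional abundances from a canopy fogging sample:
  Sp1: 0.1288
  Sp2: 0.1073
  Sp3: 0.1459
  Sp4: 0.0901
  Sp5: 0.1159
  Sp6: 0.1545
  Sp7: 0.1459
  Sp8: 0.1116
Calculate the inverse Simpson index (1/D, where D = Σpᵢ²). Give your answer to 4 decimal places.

7.7790

D = 0.1288² + 0.1073² + 0.1459² + 0.0901² + 0.1159² + 0.1545² + 0.1459² + 0.1116² = 0.01658944 + 0.01151329 + 0.02128681 + 0.00811801 + 0.01343281 + 0.02387025 + 0.02128681 + 0.01245456 = 0.12855198 (working shown to 8 dp, full precision carried).
So 1/D = 7.778954, i.e. 7.7790 to 4 decimal places.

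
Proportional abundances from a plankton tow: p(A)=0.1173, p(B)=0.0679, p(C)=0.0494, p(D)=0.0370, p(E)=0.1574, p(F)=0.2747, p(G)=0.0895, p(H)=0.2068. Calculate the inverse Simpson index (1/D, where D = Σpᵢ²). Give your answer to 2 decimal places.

D = 0.1173² + 0.0679² + 0.0494² + 0.037² + 0.1574² + 0.2747² + 0.0895² + 0.2068² = 0.013759 + 0.004610 + 0.002440 + 0.001369 + 0.024775 + 0.075460 + 0.008010 + 0.042766 = 0.173190 (working shown to 6 dp, full precision carried).
So 1/D = 5.7740, i.e. 5.77 to 2 decimal places.

5.77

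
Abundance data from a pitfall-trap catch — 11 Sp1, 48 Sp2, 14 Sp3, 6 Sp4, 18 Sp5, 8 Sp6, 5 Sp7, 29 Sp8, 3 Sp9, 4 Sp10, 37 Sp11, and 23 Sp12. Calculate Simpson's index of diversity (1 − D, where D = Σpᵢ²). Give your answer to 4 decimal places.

0.8625

Total N = 11+48+14+6+18+8+5+29+3+4+37+23 = 206, so the proportions are 0.053398, 0.23301, 0.067961, 0.029126, 0.087379, 0.038835, 0.024272, 0.140777, 0.014563, 0.019417, 0.179612, 0.11165 (working shown to 6 dp, full precision carried).
D = 0.053398² + 0.23301² + 0.067961² + 0.029126² + 0.087379² + 0.038835² + 0.024272² + 0.140777² + 0.014563² + 0.019417² + 0.179612² + 0.11165² = 0.002851 + 0.054294 + 0.004619 + 0.000848 + 0.007635 + 0.001508 + 0.000589 + 0.019818 + 0.000212 + 0.000377 + 0.032260 + 0.012466 = 0.137478.
So 1 − D = 0.862522, i.e. 0.8625 to 4 decimal places.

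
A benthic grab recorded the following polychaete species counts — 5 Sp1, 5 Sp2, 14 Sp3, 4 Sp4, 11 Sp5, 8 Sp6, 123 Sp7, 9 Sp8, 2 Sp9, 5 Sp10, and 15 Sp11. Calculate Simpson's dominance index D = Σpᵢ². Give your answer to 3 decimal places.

0.394

Total N = 5+5+14+4+11+8+123+9+2+5+15 = 201, so the proportions are 0.02488, 0.02488, 0.06965, 0.0199, 0.05473, 0.0398, 0.61194, 0.04478, 0.00995, 0.02488, 0.07463 (working shown to 5 dp, full precision carried).
D = 0.02488² + 0.02488² + 0.06965² + 0.0199² + 0.05473² + 0.0398² + 0.61194² + 0.04478² + 0.00995² + 0.02488² + 0.07463² = 0.00062 + 0.00062 + 0.00485 + 0.00040 + 0.00299 + 0.00158 + 0.37447 + 0.00200 + 0.00010 + 0.00062 + 0.00557 = 0.39383.
To 3 decimal places, D = 0.394.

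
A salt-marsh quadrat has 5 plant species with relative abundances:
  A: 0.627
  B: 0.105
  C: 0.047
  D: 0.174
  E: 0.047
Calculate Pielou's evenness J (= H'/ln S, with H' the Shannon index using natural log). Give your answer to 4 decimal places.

0.6965

H' = −Σ pᵢ ln pᵢ = −((-0.292689) + (-0.236648) + (-0.143708) + (-0.304274) + (-0.143708)) = 1.121026 (working shown to 6 dp, full precision carried).
With S = 5 species, ln S = 1.609438, so J = 1.121026/1.609438 = 0.696533, i.e. 0.6965 to 4 decimal places.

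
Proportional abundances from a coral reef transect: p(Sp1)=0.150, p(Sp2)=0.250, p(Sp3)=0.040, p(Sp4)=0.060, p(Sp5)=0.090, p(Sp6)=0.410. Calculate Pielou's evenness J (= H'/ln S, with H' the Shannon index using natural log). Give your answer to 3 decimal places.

0.843

H' = −Σ pᵢ ln pᵢ = −((-0.28457) + (-0.34657) + (-0.12876) + (-0.16880) + (-0.21672) + (-0.36556)) = 1.51097 (working shown to 5 dp, full precision carried).
With S = 6 species, ln S = 1.79176, so J = 1.51097/1.79176 = 0.84329, i.e. 0.843 to 3 decimal places.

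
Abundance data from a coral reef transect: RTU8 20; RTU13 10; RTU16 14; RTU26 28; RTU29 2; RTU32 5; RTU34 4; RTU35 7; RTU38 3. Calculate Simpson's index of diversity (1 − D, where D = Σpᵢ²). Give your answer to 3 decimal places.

Total N = 20+10+14+28+2+5+4+7+3 = 93, so the proportions are 0.21505, 0.10753, 0.15054, 0.30108, 0.02151, 0.05376, 0.04301, 0.07527, 0.03226 (working shown to 5 dp, full precision carried).
D = 0.21505² + 0.10753² + 0.15054² + 0.30108² + 0.02151² + 0.05376² + 0.04301² + 0.07527² + 0.03226² = 0.04625 + 0.01156 + 0.02266 + 0.09065 + 0.00046 + 0.00289 + 0.00185 + 0.00567 + 0.00104 = 0.18303.
So 1 − D = 0.81697, i.e. 0.817 to 3 decimal places.

0.817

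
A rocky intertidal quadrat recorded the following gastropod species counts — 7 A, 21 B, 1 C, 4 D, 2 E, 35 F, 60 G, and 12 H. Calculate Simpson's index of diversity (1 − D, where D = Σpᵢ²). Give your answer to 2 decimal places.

Total N = 7+21+1+4+2+35+60+12 = 142, so the proportions are 0.0493, 0.1479, 0.007, 0.0282, 0.0141, 0.2465, 0.4225, 0.0845 (working shown to 4 dp, full precision carried).
D = 0.0493² + 0.1479² + 0.007² + 0.0282² + 0.0141² + 0.2465² + 0.4225² + 0.0845² = 0.0024 + 0.0219 + 0.0000 + 0.0008 + 0.0002 + 0.0608 + 0.1785 + 0.0071 = 0.2718.
So 1 − D = 0.7282, i.e. 0.73 to 2 decimal places.

0.73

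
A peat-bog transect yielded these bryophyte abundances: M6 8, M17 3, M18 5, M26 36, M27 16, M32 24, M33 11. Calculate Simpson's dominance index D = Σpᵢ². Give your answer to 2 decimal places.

Total N = 8+3+5+36+16+24+11 = 103, so the proportions are 0.0777, 0.0291, 0.0485, 0.3495, 0.1553, 0.233, 0.1068 (working shown to 4 dp, full precision carried).
D = 0.0777² + 0.0291² + 0.0485² + 0.3495² + 0.1553² + 0.233² + 0.1068² = 0.0060 + 0.0008 + 0.0024 + 0.1222 + 0.0241 + 0.0543 + 0.0114 = 0.2212.
To 2 decimal places, D = 0.22.

0.22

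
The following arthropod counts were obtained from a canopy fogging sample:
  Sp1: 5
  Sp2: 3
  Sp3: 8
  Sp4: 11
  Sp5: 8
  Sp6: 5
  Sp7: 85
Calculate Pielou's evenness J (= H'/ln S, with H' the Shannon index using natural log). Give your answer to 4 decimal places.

0.6038

Total N = 5+3+8+11+8+5+85 = 125, so the proportions are 0.04, 0.024, 0.064, 0.088, 0.064, 0.04, 0.68 (working shown to 6 dp, full precision carried).
H' = −Σ pᵢ ln pᵢ = −((-0.128755) + (-0.089513) + (-0.175928) + (-0.213877) + (-0.175928) + (-0.128755) + (-0.262250)) = 1.175006.
With S = 7 species, ln S = 1.945910, so J = 1.175006/1.945910 = 0.603834, i.e. 0.6038 to 4 decimal places.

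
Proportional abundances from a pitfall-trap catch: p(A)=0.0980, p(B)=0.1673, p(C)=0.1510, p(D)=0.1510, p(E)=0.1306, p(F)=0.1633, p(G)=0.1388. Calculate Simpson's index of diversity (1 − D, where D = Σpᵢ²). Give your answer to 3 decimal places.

D = 0.098² + 0.1673² + 0.151² + 0.151² + 0.1306² + 0.1633² + 0.1388² = 0.00960 + 0.02799 + 0.02280 + 0.02280 + 0.01706 + 0.02667 + 0.01927 = 0.14618 (working shown to 5 dp, full precision carried).
So 1 − D = 0.85382, i.e. 0.854 to 3 decimal places.

0.854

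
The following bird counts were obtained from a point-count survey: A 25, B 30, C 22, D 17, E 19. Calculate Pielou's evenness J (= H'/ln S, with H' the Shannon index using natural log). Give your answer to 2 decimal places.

0.99

Total N = 25+30+22+17+19 = 113, so the proportions are 0.2212, 0.2655, 0.1947, 0.1504, 0.1681 (working shown to 4 dp, full precision carried).
H' = −Σ pᵢ ln pᵢ = −((-0.3337) + (-0.3521) + (-0.3186) + (-0.2850) + (-0.2998)) = 1.5892.
With S = 5 species, ln S = 1.6094, so J = 1.5892/1.6094 = 0.9874, i.e. 0.99 to 2 decimal places.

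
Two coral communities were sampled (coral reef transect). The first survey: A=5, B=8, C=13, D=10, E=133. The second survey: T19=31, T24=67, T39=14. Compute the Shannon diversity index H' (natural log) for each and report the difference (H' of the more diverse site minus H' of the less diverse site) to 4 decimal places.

0.1212

The first survey: N=169, proportions 0.029586, 0.047337, 0.076923, 0.059172, 0.786982, giving H' = 0.801678 (working shown to 6 dp, full precision carried).
The second survey: N=112, proportions 0.276786, 0.598214, 0.125, giving H' = 0.922831.
Difference = |0.801678 − 0.922831| = 0.121153, i.e. 0.1212 to 4 decimal places.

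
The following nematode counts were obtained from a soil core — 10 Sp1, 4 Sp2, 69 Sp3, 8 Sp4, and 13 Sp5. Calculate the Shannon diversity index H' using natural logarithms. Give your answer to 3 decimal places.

Total N = 10+4+69+8+13 = 104, so the proportions are 0.09615, 0.03846, 0.66346, 0.07692, 0.125 (working shown to 5 dp, full precision carried).
Each pᵢ ln pᵢ term: 0.09615×(-2.34181)=-0.22517, 0.03846×(-3.25810)=-0.12531, 0.66346×(-0.41028)=-0.27221, 0.07692×(-2.56495)=-0.19730, 0.125×(-2.07944)=-0.25993.
Sum = -1.07993, so H' = 1.080.

1.080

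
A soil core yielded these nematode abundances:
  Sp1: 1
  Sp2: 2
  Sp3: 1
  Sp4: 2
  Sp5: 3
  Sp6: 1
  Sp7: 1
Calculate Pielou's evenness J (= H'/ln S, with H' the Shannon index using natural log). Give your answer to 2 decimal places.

0.95

Total N = 1+2+1+2+3+1+1 = 11, so the proportions are 0.0909, 0.1818, 0.0909, 0.1818, 0.2727, 0.0909, 0.0909 (working shown to 4 dp, full precision carried).
H' = −Σ pᵢ ln pᵢ = −((-0.2180) + (-0.3100) + (-0.2180) + (-0.3100) + (-0.3543) + (-0.2180) + (-0.2180)) = 1.8462.
With S = 7 species, ln S = 1.9459, so J = 1.8462/1.9459 = 0.9488, i.e. 0.95 to 2 decimal places.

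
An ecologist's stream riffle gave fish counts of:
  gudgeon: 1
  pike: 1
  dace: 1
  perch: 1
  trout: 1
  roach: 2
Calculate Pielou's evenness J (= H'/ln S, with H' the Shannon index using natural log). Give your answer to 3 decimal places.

Total N = 1+1+1+1+1+2 = 7, so the proportions are 0.14286, 0.14286, 0.14286, 0.14286, 0.14286, 0.28571 (working shown to 5 dp, full precision carried).
H' = −Σ pᵢ ln pᵢ = −((-0.27799) + (-0.27799) + (-0.27799) + (-0.27799) + (-0.27799) + (-0.35793)) = 1.74787.
With S = 6 species, ln S = 1.79176, so J = 1.74787/1.79176 = 0.97550, i.e. 0.976 to 3 decimal places.

0.976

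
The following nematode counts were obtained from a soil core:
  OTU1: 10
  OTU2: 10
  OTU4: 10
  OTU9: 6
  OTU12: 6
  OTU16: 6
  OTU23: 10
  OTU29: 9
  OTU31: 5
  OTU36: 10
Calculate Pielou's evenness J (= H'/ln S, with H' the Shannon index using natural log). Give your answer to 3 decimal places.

Total N = 10+10+10+6+6+6+10+9+5+10 = 82, so the proportions are 0.12195, 0.12195, 0.12195, 0.07317, 0.07317, 0.07317, 0.12195, 0.10976, 0.06098, 0.12195 (working shown to 5 dp, full precision carried).
H' = −Σ pᵢ ln pᵢ = −((-0.25660) + (-0.25660) + (-0.25660) + (-0.19134) + (-0.19134) + (-0.19134) + (-0.25660) + (-0.24251) + (-0.17057) + (-0.25660)) = 2.27010.
With S = 10 species, ln S = 2.30259, so J = 2.27010/2.30259 = 0.98589, i.e. 0.986 to 3 decimal places.

0.986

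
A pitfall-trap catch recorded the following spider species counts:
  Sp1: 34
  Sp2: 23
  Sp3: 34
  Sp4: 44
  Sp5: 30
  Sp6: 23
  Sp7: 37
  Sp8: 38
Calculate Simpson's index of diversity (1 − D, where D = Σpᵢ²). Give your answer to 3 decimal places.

Total N = 34+23+34+44+30+23+37+38 = 263, so the proportions are 0.12928, 0.08745, 0.12928, 0.1673, 0.11407, 0.08745, 0.14068, 0.14449 (working shown to 5 dp, full precision carried).
D = 0.12928² + 0.08745² + 0.12928² + 0.1673² + 0.11407² + 0.08745² + 0.14068² + 0.14449² = 0.01671 + 0.00765 + 0.01671 + 0.02799 + 0.01301 + 0.00765 + 0.01979 + 0.02088 = 0.13039.
So 1 − D = 0.86961, i.e. 0.870 to 3 decimal places.

0.870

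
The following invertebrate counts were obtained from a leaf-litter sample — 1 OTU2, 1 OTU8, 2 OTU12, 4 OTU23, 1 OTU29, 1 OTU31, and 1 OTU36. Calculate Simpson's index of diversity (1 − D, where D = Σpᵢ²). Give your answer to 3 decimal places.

0.793

Total N = 1+1+2+4+1+1+1 = 11, so the proportions are 0.09091, 0.09091, 0.18182, 0.36364, 0.09091, 0.09091, 0.09091 (working shown to 5 dp, full precision carried).
D = 0.09091² + 0.09091² + 0.18182² + 0.36364² + 0.09091² + 0.09091² + 0.09091² = 0.00826 + 0.00826 + 0.03306 + 0.13223 + 0.00826 + 0.00826 + 0.00826 = 0.20661.
So 1 − D = 0.79339, i.e. 0.793 to 3 decimal places.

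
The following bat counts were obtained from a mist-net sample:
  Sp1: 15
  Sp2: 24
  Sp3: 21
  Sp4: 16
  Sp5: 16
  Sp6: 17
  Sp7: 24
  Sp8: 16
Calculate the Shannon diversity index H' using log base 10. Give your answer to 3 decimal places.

Total N = 15+24+21+16+16+17+24+16 = 149, so the proportions are 0.10067, 0.16107, 0.14094, 0.10738, 0.10738, 0.11409, 0.16107, 0.10738 (working shown to 5 dp, full precision carried).
Each pᵢ log₁₀ pᵢ term: 0.10067×(-0.99710)=-0.10038, 0.16107×(-0.79298)=-0.12773, 0.14094×(-0.85097)=-0.11993, 0.10738×(-0.96907)=-0.10406, 0.10738×(-0.96907)=-0.10406, 0.11409×(-0.94274)=-0.10756, 0.16107×(-0.79298)=-0.12773, 0.10738×(-0.96907)=-0.10406.
Sum = -0.89551, so H' = 0.896.

0.896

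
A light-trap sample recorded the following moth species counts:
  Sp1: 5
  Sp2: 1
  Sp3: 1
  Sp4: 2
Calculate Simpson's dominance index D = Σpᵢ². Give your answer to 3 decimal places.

Total N = 5+1+1+2 = 9, so the proportions are 0.55556, 0.11111, 0.11111, 0.22222 (working shown to 5 dp, full precision carried).
D = 0.55556² + 0.11111² + 0.11111² + 0.22222² = 0.30864 + 0.01235 + 0.01235 + 0.04938 = 0.38272.
To 3 decimal places, D = 0.383.

0.383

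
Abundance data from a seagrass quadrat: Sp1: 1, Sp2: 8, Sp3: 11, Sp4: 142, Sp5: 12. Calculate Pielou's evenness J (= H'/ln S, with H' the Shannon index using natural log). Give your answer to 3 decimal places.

0.432

Total N = 1+8+11+142+12 = 174, so the proportions are 0.005747, 0.045977, 0.063218, 0.816092, 0.068966 (working shown to 6 dp, full precision carried).
H' = −Σ pᵢ ln pᵢ = −((-0.029650) + (-0.141591) + (-0.174556) + (-0.165853) + (-0.184424)) = 0.696074.
With S = 5 species, ln S = 1.609438, so J = 0.696074/1.609438 = 0.432495, i.e. 0.432 to 3 decimal places.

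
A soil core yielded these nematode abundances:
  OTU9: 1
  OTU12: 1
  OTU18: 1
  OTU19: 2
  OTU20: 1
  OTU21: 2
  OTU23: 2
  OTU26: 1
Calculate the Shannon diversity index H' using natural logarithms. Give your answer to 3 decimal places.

Total N = 1+1+1+2+1+2+2+1 = 11, so the proportions are 0.09091, 0.09091, 0.09091, 0.18182, 0.09091, 0.18182, 0.18182, 0.09091 (working shown to 5 dp, full precision carried).
Each pᵢ ln pᵢ term: 0.09091×(-2.39790)=-0.21799, 0.09091×(-2.39790)=-0.21799, 0.09091×(-2.39790)=-0.21799, 0.18182×(-1.70475)=-0.30995, 0.09091×(-2.39790)=-0.21799, 0.18182×(-1.70475)=-0.30995, 0.18182×(-1.70475)=-0.30995, 0.09091×(-2.39790)=-0.21799.
Sum = -2.01981, so H' = 2.020.

2.020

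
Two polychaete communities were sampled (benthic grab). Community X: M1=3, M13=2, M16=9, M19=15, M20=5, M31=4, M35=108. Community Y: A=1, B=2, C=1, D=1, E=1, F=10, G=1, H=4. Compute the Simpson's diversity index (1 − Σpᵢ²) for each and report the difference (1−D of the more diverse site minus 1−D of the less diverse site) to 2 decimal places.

0.28

Community X: N=146, proportions 0.0205479, 0.0136986, 0.0616438, 0.1027397, 0.0342466, 0.0273973, 0.739726, giving 1−D = 0.4359167 (working shown to 7 dp, full precision carried).
Community Y: N=21, proportions 0.047619, 0.0952381, 0.047619, 0.047619, 0.047619, 0.4761905, 0.047619, 0.1904762, giving 1−D = 0.7165533.
Difference = |0.4359167 − 0.7165533| = 0.2806366, i.e. 0.28 to 2 decimal places.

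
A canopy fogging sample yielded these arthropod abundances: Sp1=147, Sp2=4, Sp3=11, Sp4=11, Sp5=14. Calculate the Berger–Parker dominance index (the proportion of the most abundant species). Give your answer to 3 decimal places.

Total N = 147+4+11+11+14 = 187, so the proportions are 0.7861, 0.02139, 0.05882, 0.05882, 0.07487 (working shown to 5 dp, full precision carried).
The largest proportion is 0.7861, i.e. d = 0.786 to 3 decimal places.

0.786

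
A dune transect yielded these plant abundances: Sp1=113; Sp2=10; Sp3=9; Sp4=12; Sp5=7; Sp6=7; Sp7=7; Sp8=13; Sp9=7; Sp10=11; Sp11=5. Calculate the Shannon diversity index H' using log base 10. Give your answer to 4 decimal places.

Total N = 113+10+9+12+7+7+7+13+7+11+5 = 201, so the proportions are 0.562189, 0.049751, 0.044776, 0.059701, 0.034826, 0.034826, 0.034826, 0.064677, 0.034826, 0.054726, 0.024876 (working shown to 6 dp, full precision carried).
Each pᵢ log₁₀ pᵢ term: 0.562189×(-0.250118)=-0.140613, 0.049751×(-1.303196)=-0.064836, 0.044776×(-1.348954)=-0.060401, 0.059701×(-1.224015)=-0.073076, 0.034826×(-1.458098)=-0.050780, 0.034826×(-1.458098)=-0.050780, 0.034826×(-1.458098)=-0.050780, 0.064677×(-1.189253)=-0.076917, 0.034826×(-1.458098)=-0.050780, 0.054726×(-1.261803)=-0.069054, 0.024876×(-1.604226)=-0.039906.
Sum = -0.727920, so H' = 0.7279.

0.7279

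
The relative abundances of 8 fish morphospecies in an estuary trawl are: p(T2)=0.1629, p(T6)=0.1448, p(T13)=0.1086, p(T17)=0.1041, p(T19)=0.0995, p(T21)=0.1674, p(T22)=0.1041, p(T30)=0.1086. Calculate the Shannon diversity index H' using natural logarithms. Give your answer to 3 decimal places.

Each pᵢ ln pᵢ term (working shown to 5 dp, full precision carried): 0.1629×(-1.81462)=-0.29560, 0.1448×(-1.93240)=-0.27981, 0.1086×(-2.22008)=-0.24110, 0.1041×(-2.26240)=-0.23552, 0.0995×(-2.30760)=-0.22961, 0.1674×(-1.78737)=-0.29921, 0.1041×(-2.26240)=-0.23552, 0.1086×(-2.22008)=-0.24110.
Sum = -2.05746, so H' = 2.057.

2.057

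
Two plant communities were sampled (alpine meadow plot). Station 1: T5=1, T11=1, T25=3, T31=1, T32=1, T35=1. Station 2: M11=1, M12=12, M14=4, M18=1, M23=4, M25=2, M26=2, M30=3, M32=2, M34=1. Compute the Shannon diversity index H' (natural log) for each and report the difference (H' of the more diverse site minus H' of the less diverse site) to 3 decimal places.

0.287

Station 1: N=8, proportions 0.125, 0.125, 0.375, 0.125, 0.125, 0.125, giving H' = 1.66746 (working shown to 5 dp, full precision carried).
Station 2: N=32, proportions 0.03125, 0.375, 0.125, 0.03125, 0.125, 0.0625, 0.0625, 0.09375, 0.0625, 0.03125, giving H' = 1.95436.
Difference = |1.66746 − 1.95436| = 0.28690, i.e. 0.287 to 3 decimal places.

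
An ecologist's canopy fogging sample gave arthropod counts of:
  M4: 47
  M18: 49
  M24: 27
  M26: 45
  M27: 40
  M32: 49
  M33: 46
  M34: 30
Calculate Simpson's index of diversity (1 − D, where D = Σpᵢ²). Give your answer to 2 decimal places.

0.87

Total N = 47+49+27+45+40+49+46+30 = 333, so the proportions are 0.1411, 0.1471, 0.0811, 0.1351, 0.1201, 0.1471, 0.1381, 0.0901 (working shown to 4 dp, full precision carried).
D = 0.1411² + 0.1471² + 0.0811² + 0.1351² + 0.1201² + 0.1471² + 0.1381² + 0.0901² = 0.0199 + 0.0217 + 0.0066 + 0.0183 + 0.0144 + 0.0217 + 0.0191 + 0.0081 = 0.1297.
So 1 − D = 0.8703, i.e. 0.87 to 2 decimal places.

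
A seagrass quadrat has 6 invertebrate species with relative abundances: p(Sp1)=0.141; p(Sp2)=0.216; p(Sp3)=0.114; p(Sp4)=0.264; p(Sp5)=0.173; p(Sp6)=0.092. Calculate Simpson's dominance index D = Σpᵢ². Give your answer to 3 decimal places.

0.188

D = 0.141² + 0.216² + 0.114² + 0.264² + 0.173² + 0.092² = 0.01988 + 0.04666 + 0.01300 + 0.06970 + 0.02993 + 0.00846 = 0.18762 (working shown to 5 dp, full precision carried).
To 3 decimal places, D = 0.188.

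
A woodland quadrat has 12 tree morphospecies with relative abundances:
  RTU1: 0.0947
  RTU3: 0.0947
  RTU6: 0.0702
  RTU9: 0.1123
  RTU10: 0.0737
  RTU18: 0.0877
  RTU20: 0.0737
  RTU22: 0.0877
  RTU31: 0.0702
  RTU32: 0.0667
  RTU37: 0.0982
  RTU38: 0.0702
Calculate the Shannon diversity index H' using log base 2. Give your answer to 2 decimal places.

3.57

Each pᵢ log₂ pᵢ term (working shown to 4 dp, full precision carried): 0.0947×(-3.4005)=-0.3220, 0.0947×(-3.4005)=-0.3220, 0.0702×(-3.8324)=-0.2690, 0.1123×(-3.1546)=-0.3543, 0.0737×(-3.7622)=-0.2773, 0.0877×(-3.5113)=-0.3079, 0.0737×(-3.7622)=-0.2773, 0.0877×(-3.5113)=-0.3079, 0.0702×(-3.8324)=-0.2690, 0.0667×(-3.9062)=-0.2605, 0.0982×(-3.3481)=-0.3288, 0.0702×(-3.8324)=-0.2690.
Sum = -3.5652, so H' = 3.57.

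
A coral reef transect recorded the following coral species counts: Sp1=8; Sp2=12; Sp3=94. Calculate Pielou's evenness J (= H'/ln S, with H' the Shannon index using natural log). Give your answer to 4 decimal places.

0.5302

Total N = 8+12+94 = 114, so the proportions are 0.070175, 0.105263, 0.824561 (working shown to 6 dp, full precision carried).
H' = −Σ pᵢ ln pᵢ = −((-0.186439) + (-0.236978) + (-0.159061)) = 0.582478.
With S = 3 species, ln S = 1.098612, so J = 0.582478/1.098612 = 0.530194, i.e. 0.5302 to 4 decimal places.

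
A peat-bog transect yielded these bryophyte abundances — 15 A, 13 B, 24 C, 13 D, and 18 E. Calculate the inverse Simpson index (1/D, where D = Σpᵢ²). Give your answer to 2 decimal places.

4.71

Total N = 15+13+24+13+18 = 83, so the proportions are 0.180723, 0.156627, 0.289157, 0.156627, 0.216867 (working shown to 6 dp, full precision carried).
D = 0.180723² + 0.156627² + 0.289157² + 0.156627² + 0.216867² = 0.032661 + 0.024532 + 0.083612 + 0.024532 + 0.047031 = 0.212368.
So 1/D = 4.7088, i.e. 4.71 to 2 decimal places.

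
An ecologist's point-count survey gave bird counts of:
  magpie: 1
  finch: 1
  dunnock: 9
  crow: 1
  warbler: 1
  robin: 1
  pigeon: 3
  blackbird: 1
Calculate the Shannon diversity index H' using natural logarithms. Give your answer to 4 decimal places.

Total N = 1+1+9+1+1+1+3+1 = 18, so the proportions are 0.055556, 0.055556, 0.5, 0.055556, 0.055556, 0.055556, 0.166667, 0.055556 (working shown to 6 dp, full precision carried).
Each pᵢ ln pᵢ term: 0.055556×(-2.890372)=-0.160576, 0.055556×(-2.890372)=-0.160576, 0.5×(-0.693147)=-0.346574, 0.055556×(-2.890372)=-0.160576, 0.055556×(-2.890372)=-0.160576, 0.055556×(-2.890372)=-0.160576, 0.166667×(-1.791759)=-0.298627, 0.055556×(-2.890372)=-0.160576.
Sum = -1.608657, so H' = 1.6087.

1.6087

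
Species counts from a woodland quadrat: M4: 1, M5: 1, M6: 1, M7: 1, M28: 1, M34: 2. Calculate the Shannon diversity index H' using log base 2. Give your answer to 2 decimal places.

Total N = 1+1+1+1+1+2 = 7, so the proportions are 0.1429, 0.1429, 0.1429, 0.1429, 0.1429, 0.2857 (working shown to 4 dp, full precision carried).
Each pᵢ log₂ pᵢ term: 0.1429×(-2.8074)=-0.4011, 0.1429×(-2.8074)=-0.4011, 0.1429×(-2.8074)=-0.4011, 0.1429×(-2.8074)=-0.4011, 0.1429×(-2.8074)=-0.4011, 0.2857×(-1.8074)=-0.5164.
Sum = -2.5216, so H' = 2.52.

2.52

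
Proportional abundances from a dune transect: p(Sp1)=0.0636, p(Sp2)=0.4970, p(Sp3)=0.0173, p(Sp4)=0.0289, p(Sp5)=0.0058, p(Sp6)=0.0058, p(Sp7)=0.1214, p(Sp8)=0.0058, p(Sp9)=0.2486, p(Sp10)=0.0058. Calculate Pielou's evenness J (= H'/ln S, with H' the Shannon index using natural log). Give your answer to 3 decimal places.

0.615

H' = −Σ pᵢ ln pᵢ = −((-0.17523) + (-0.34749) + (-0.07019) + (-0.10242) + (-0.02987) + (-0.02987) + (-0.25599) + (-0.02987) + (-0.34603) + (-0.02987)) = 1.41682 (working shown to 5 dp, full precision carried).
With S = 10 species, ln S = 2.30259, so J = 1.41682/2.30259 = 0.61532, i.e. 0.615 to 3 decimal places.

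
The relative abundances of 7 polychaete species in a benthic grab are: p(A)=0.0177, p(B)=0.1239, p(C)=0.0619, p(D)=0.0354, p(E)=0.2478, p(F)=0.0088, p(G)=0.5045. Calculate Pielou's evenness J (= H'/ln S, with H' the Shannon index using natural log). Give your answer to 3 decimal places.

0.695

H' = −Σ pᵢ ln pᵢ = −((-0.07141) + (-0.25874) + (-0.17222) + (-0.11827) + (-0.34571) + (-0.04165) + (-0.34517)) = 1.35317 (working shown to 5 dp, full precision carried).
With S = 7 species, ln S = 1.94591, so J = 1.35317/1.94591 = 0.69539, i.e. 0.695 to 3 decimal places.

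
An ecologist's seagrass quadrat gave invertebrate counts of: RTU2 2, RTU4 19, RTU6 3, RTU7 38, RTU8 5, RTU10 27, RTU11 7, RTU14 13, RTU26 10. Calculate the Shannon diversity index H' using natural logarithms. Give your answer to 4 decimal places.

Total N = 2+19+3+38+5+27+7+13+10 = 124, so the proportions are 0.016129, 0.153226, 0.024194, 0.306452, 0.040323, 0.217742, 0.056452, 0.104839, 0.080645 (working shown to 6 dp, full precision carried).
Each pᵢ ln pᵢ term: 0.016129×(-4.127134)=-0.066567, 0.153226×(-1.875843)=-0.287427, 0.024194×(-3.721669)=-0.090040, 0.306452×(-1.182695)=-0.362439, 0.040323×(-3.210844)=-0.129470, 0.217742×(-1.524445)=-0.331936, 0.056452×(-2.874371)=-0.162263, 0.104839×(-2.255332)=-0.236446, 0.080645×(-2.517696)=-0.203040.
Sum = -1.869628, so H' = 1.8696.

1.8696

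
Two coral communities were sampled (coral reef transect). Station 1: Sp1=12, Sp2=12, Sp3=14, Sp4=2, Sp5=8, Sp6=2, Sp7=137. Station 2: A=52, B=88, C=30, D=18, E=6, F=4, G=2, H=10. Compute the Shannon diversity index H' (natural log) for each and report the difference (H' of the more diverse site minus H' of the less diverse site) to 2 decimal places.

0.56

Station 1: N=187, proportions 0.0642, 0.0642, 0.0749, 0.0107, 0.0428, 0.0107, 0.7326, giving H' = 1.0063 (working shown to 4 dp, full precision carried).
Station 2: N=210, proportions 0.2476, 0.419, 0.1429, 0.0857, 0.0286, 0.019, 0.0095, 0.0476, giving H' = 1.5650.
Difference = |1.0063 − 1.5650| = 0.5587, i.e. 0.56 to 2 decimal places.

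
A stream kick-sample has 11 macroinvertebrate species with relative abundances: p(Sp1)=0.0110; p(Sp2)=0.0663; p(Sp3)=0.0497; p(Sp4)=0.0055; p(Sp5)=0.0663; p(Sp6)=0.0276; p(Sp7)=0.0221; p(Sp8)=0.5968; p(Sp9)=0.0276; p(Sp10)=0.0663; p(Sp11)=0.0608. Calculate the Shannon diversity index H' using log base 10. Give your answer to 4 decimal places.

Each pᵢ log₁₀ pᵢ term (working shown to 6 dp, full precision carried): 0.011×(-1.958607)=-0.021545, 0.0663×(-1.178486)=-0.078134, 0.0497×(-1.303644)=-0.064791, 0.0055×(-2.259637)=-0.012428, 0.0663×(-1.178486)=-0.078134, 0.0276×(-1.559091)=-0.043031, 0.0221×(-1.655608)=-0.036589, 0.5968×(-0.224171)=-0.133785, 0.0276×(-1.559091)=-0.043031, 0.0663×(-1.178486)=-0.078134, 0.0608×(-1.216096)=-0.073939.
Sum = -0.663540, so H' = 0.6635.

0.6635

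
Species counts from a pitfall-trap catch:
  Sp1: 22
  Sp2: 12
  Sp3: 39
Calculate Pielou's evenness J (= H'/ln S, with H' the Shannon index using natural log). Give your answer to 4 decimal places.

0.9040

Total N = 22+12+39 = 73, so the proportions are 0.30137, 0.164384, 0.534247 (working shown to 6 dp, full precision carried).
H' = −Σ pᵢ ln pᵢ = −((-0.361468) + (-0.296803) + (-0.334918)) = 0.993189.
With S = 3 species, ln S = 1.098612, so J = 0.993189/1.098612 = 0.904040, i.e. 0.9040 to 4 decimal places.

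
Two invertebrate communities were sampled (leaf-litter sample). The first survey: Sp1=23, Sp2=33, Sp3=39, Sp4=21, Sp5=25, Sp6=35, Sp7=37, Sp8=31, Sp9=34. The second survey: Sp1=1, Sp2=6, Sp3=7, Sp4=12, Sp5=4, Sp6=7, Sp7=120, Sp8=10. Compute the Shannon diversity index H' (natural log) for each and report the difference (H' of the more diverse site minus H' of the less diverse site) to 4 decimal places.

The first survey: N=278, proportions 0.082734, 0.118705, 0.140288, 0.07554, 0.089928, 0.125899, 0.133094, 0.111511, 0.122302, giving H' = 2.177341 (working shown to 6 dp, full precision carried).
The second survey: N=167, proportions 0.005988, 0.035928, 0.041916, 0.071856, 0.023952, 0.041916, 0.718563, 0.05988, giving H' = 1.100735.
Difference = |2.177341 − 1.100735| = 1.076606, i.e. 1.0766 to 4 decimal places.

1.0766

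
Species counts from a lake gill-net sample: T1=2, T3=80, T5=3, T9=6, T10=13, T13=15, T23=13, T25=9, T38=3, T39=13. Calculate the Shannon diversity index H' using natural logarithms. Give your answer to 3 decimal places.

1.682

Total N = 2+80+3+6+13+15+13+9+3+13 = 157, so the proportions are 0.01274, 0.50955, 0.01911, 0.03822, 0.0828, 0.09554, 0.0828, 0.05732, 0.01911, 0.0828 (working shown to 5 dp, full precision carried).
Each pᵢ ln pᵢ term: 0.01274×(-4.36310)=-0.05558, 0.50955×(-0.67422)=-0.34355, 0.01911×(-3.95763)=-0.07562, 0.03822×(-3.26449)=-0.12476, 0.0828×(-2.49130)=-0.20629, 0.09554×(-2.34820)=-0.22435, 0.0828×(-2.49130)=-0.20629, 0.05732×(-2.85902)=-0.16389, 0.01911×(-3.95763)=-0.07562, 0.0828×(-2.49130)=-0.20629.
Sum = -1.68224, so H' = 1.682.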